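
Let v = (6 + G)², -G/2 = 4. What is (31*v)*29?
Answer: 3596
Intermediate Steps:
G = -8 (G = -2*4 = -8)
v = 4 (v = (6 - 8)² = (-2)² = 4)
(31*v)*29 = (31*4)*29 = 124*29 = 3596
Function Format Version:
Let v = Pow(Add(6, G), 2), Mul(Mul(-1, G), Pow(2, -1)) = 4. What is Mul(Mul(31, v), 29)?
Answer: 3596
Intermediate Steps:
G = -8 (G = Mul(-2, 4) = -8)
v = 4 (v = Pow(Add(6, -8), 2) = Pow(-2, 2) = 4)
Mul(Mul(31, v), 29) = Mul(Mul(31, 4), 29) = Mul(124, 29) = 3596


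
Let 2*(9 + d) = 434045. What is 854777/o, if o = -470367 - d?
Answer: -1709554/1374761 ≈ -1.2435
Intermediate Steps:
d = 434027/2 (d = -9 + (1/2)*434045 = -9 + 434045/2 = 434027/2 ≈ 2.1701e+5)
o = -1374761/2 (o = -470367 - 1*434027/2 = -470367 - 434027/2 = -1374761/2 ≈ -6.8738e+5)
854777/o = 854777/(-1374761/2) = 854777*(-2/1374761) = -1709554/1374761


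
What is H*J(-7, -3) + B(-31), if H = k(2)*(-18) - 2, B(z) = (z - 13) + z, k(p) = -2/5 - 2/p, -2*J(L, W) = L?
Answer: 31/5 ≈ 6.2000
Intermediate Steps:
J(L, W) = -L/2
k(p) = -⅖ - 2/p (k(p) = -2*⅕ - 2/p = -⅖ - 2/p)
B(z) = -13 + 2*z (B(z) = (-13 + z) + z = -13 + 2*z)
H = 116/5 (H = (-⅖ - 2/2)*(-18) - 2 = (-⅖ - 2*½)*(-18) - 2 = (-⅖ - 1)*(-18) - 2 = -7/5*(-18) - 2 = 126/5 - 2 = 116/5 ≈ 23.200)
H*J(-7, -3) + B(-31) = 116*(-½*(-7))/5 + (-13 + 2*(-31)) = (116/5)*(7/2) + (-13 - 62) = 406/5 - 75 = 31/5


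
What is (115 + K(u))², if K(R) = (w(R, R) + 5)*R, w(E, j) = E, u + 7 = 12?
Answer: 27225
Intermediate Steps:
u = 5 (u = -7 + 12 = 5)
K(R) = R*(5 + R) (K(R) = (R + 5)*R = (5 + R)*R = R*(5 + R))
(115 + K(u))² = (115 + 5*(5 + 5))² = (115 + 5*10)² = (115 + 50)² = 165² = 27225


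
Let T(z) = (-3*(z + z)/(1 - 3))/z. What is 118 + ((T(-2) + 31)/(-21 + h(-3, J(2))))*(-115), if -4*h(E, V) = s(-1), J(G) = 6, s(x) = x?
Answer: 25434/83 ≈ 306.43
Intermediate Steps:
h(E, V) = ¼ (h(E, V) = -¼*(-1) = ¼)
T(z) = 3 (T(z) = (-3*2*z/(-2))/z = (-3*2*z*(-1)/2)/z = (-(-3)*z)/z = (3*z)/z = 3)
118 + ((T(-2) + 31)/(-21 + h(-3, J(2))))*(-115) = 118 + ((3 + 31)/(-21 + ¼))*(-115) = 118 + (34/(-83/4))*(-115) = 118 + (34*(-4/83))*(-115) = 118 - 136/83*(-115) = 118 + 15640/83 = 25434/83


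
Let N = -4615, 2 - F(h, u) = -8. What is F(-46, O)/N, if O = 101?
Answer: -2/923 ≈ -0.0021668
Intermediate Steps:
F(h, u) = 10 (F(h, u) = 2 - 1*(-8) = 2 + 8 = 10)
F(-46, O)/N = 10/(-4615) = 10*(-1/4615) = -2/923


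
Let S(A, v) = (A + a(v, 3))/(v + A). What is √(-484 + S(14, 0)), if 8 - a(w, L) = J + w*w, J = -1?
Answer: I*√94542/14 ≈ 21.963*I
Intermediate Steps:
a(w, L) = 9 - w² (a(w, L) = 8 - (-1 + w*w) = 8 - (-1 + w²) = 8 + (1 - w²) = 9 - w²)
S(A, v) = (9 + A - v²)/(A + v) (S(A, v) = (A + (9 - v²))/(v + A) = (9 + A - v²)/(A + v))
√(-484 + S(14, 0)) = √(-484 + (9 + 14 - 1*0²)/(14 + 0)) = √(-484 + (9 + 14 - 1*0)/14) = √(-484 + (9 + 14 + 0)/14) = √(-484 + (1/14)*23) = √(-484 + 23/14) = √(-6753/14) = I*√94542/14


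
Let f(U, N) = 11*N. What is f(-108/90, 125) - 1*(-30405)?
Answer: 31780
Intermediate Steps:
f(-108/90, 125) - 1*(-30405) = 11*125 - 1*(-30405) = 1375 + 30405 = 31780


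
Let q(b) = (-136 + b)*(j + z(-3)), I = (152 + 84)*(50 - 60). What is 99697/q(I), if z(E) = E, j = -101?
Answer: 7669/19968 ≈ 0.38406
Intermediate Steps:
I = -2360 (I = 236*(-10) = -2360)
q(b) = 14144 - 104*b (q(b) = (-136 + b)*(-101 - 3) = (-136 + b)*(-104) = 14144 - 104*b)
99697/q(I) = 99697/(14144 - 104*(-2360)) = 99697/(14144 + 245440) = 99697/259584 = 99697*(1/259584) = 7669/19968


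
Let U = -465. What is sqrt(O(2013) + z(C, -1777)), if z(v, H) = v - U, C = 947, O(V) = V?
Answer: 5*sqrt(137) ≈ 58.523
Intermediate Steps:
z(v, H) = 465 + v (z(v, H) = v - 1*(-465) = v + 465 = 465 + v)
sqrt(O(2013) + z(C, -1777)) = sqrt(2013 + (465 + 947)) = sqrt(2013 + 1412) = sqrt(3425) = 5*sqrt(137)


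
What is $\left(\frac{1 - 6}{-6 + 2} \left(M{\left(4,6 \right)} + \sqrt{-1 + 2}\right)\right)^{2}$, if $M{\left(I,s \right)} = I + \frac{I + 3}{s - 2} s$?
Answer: $\frac{24025}{64} \approx 375.39$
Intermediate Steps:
$M{\left(I,s \right)} = I + \frac{s \left(3 + I\right)}{-2 + s}$ ($M{\left(I,s \right)} = I + \frac{3 + I}{-2 + s} s = I + \frac{s \left(3 + I\right)}{-2 + s}$)
$\left(\frac{1 - 6}{-6 + 2} \left(M{\left(4,6 \right)} + \sqrt{-1 + 2}\right)\right)^{2} = \left(\frac{1 - 6}{-6 + 2} \left(\frac{\left(-2\right) 4 + 3 \cdot 6 + 2 \cdot 4 \cdot 6}{-2 + 6} + \sqrt{-1 + 2}\right)\right)^{2} = \left(- \frac{5}{-4} \left(\frac{-8 + 18 + 48}{4} + \sqrt{1}\right)\right)^{2} = \left(\left(-5\right) \left(- \frac{1}{4}\right) \left(\frac{1}{4} \cdot 58 + 1\right)\right)^{2} = \left(\frac{5 \left(\frac{29}{2} + 1\right)}{4}\right)^{2} = \left(\frac{5}{4} \cdot \frac{31}{2}\right)^{2} = \left(\frac{155}{8}\right)^{2} = \frac{24025}{64}$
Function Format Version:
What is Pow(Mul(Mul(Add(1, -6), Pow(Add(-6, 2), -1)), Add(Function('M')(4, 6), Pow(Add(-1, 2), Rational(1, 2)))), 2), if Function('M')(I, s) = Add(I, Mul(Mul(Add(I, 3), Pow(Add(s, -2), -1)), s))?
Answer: Rational(24025, 64) ≈ 375.39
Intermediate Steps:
Function('M')(I, s) = Add(I, Mul(s, Pow(Add(-2, s), -1), Add(3, I))) (Function('M')(I, s) = Add(I, Mul(Mul(Add(3, I), Pow(Add(-2, s), -1)), s)) = Add(I, Mul(Mul(Pow(Add(-2, s), -1), Add(3, I)), s)) = Add(I, Mul(s, Pow(Add(-2, s), -1), Add(3, I))))
Pow(Mul(Mul(Add(1, -6), Pow(Add(-6, 2), -1)), Add(Function('M')(4, 6), Pow(Add(-1, 2), Rational(1, 2)))), 2) = Pow(Mul(Mul(Add(1, -6), Pow(Add(-6, 2), -1)), Add(Mul(Pow(Add(-2, 6), -1), Add(Mul(-2, 4), Mul(3, 6), Mul(2, 4, 6))), Pow(Add(-1, 2), Rational(1, 2)))), 2) = Pow(Mul(Mul(-5, Pow(-4, -1)), Add(Mul(Pow(4, -1), Add(-8, 18, 48)), Pow(1, Rational(1, 2)))), 2) = Pow(Mul(Mul(-5, Rational(-1, 4)), Add(Mul(Rational(1, 4), 58), 1)), 2) = Pow(Mul(Rational(5, 4), Add(Rational(29, 2), 1)), 2) = Pow(Mul(Rational(5, 4), Rational(31, 2)), 2) = Pow(Rational(155, 8), 2) = Rational(24025, 64)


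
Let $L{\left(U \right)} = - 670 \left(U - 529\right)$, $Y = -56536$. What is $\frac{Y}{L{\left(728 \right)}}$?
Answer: $\frac{28268}{66665} \approx 0.42403$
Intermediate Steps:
$L{\left(U \right)} = 354430 - 670 U$ ($L{\left(U \right)} = - 670 \left(-529 + U\right) = 354430 - 670 U$)
$\frac{Y}{L{\left(728 \right)}} = - \frac{56536}{354430 - 487760} = - \frac{56536}{-133330} = \left(-56536\right) \left(- \frac{1}{133330}\right) = \frac{28268}{66665}$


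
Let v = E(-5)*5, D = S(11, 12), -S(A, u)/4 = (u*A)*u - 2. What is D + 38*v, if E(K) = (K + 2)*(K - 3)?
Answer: -1768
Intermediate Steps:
S(A, u) = 8 - 4*A*u² (S(A, u) = -4*((u*A)*u - 2) = -4*((A*u)*u - 2) = -4*(A*u² - 2) = -4*(-2 + A*u²) = 8 - 4*A*u²)
E(K) = (-3 + K)*(2 + K) (E(K) = (2 + K)*(-3 + K) = (-3 + K)*(2 + K))
D = -6328 (D = 8 - 4*11*12² = 8 - 4*11*144 = 8 - 6336 = -6328)
v = 120 (v = (-6 + (-5)² - 1*(-5))*5 = (-6 + 25 + 5)*5 = 24*5 = 120)
D + 38*v = -6328 + 38*120 = -6328 + 4560 = -1768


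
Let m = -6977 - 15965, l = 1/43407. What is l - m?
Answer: 995843395/43407 ≈ 22942.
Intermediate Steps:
l = 1/43407 ≈ 2.3038e-5
m = -22942
l - m = 1/43407 - 1*(-22942) = 1/43407 + 22942 = 995843395/43407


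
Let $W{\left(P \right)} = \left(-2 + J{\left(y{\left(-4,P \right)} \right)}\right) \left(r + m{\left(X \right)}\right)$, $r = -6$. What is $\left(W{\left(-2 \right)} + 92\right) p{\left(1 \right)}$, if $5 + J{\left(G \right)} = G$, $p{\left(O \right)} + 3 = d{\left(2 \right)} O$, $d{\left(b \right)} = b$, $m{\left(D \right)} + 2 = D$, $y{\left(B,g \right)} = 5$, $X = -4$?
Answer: $-116$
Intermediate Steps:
$m{\left(D \right)} = -2 + D$
$p{\left(O \right)} = -3 + 2 O$
$J{\left(G \right)} = -5 + G$
$W{\left(P \right)} = 24$ ($W{\left(P \right)} = \left(-2 + \left(-5 + 5\right)\right) \left(-6 - 6\right) = \left(-2 + 0\right) \left(-6 - 6\right) = \left(-2\right) \left(-12\right) = 24$)
$\left(W{\left(-2 \right)} + 92\right) p{\left(1 \right)} = \left(24 + 92\right) \left(-3 + 2 \cdot 1\right) = 116 \left(-3 + 2\right) = 116 \left(-1\right) = -116$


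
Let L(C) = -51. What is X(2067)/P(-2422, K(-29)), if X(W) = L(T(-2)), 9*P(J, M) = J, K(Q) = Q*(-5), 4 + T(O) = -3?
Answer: 459/2422 ≈ 0.18951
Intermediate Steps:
T(O) = -7 (T(O) = -4 - 3 = -7)
K(Q) = -5*Q
P(J, M) = J/9
X(W) = -51
X(2067)/P(-2422, K(-29)) = -51/((⅑)*(-2422)) = -51/(-2422/9) = -51*(-9/2422) = 459/2422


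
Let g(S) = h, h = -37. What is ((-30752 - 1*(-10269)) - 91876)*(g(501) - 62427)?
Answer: 7018392576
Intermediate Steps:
g(S) = -37
((-30752 - 1*(-10269)) - 91876)*(g(501) - 62427) = ((-30752 - 1*(-10269)) - 91876)*(-37 - 62427) = ((-30752 + 10269) - 91876)*(-62464) = (-20483 - 91876)*(-62464) = -112359*(-62464) = 7018392576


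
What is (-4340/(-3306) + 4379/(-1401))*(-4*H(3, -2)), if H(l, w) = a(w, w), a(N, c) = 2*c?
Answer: -22391024/771951 ≈ -29.006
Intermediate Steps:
H(l, w) = 2*w
(-4340/(-3306) + 4379/(-1401))*(-4*H(3, -2)) = (-4340/(-3306) + 4379/(-1401))*(-8*(-2)) = (-4340*(-1/3306) + 4379*(-1/1401))*(-4*(-4)) = (2170/1653 - 4379/1401)*16 = -1399439/771951*16 = -22391024/771951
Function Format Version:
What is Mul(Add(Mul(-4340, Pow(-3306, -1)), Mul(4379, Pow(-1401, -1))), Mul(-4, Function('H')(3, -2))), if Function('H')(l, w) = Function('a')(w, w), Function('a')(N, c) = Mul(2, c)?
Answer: Rational(-22391024, 771951) ≈ -29.006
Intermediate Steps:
Function('H')(l, w) = Mul(2, w)
Mul(Add(Mul(-4340, Pow(-3306, -1)), Mul(4379, Pow(-1401, -1))), Mul(-4, Function('H')(3, -2))) = Mul(Add(Mul(-4340, Pow(-3306, -1)), Mul(4379, Pow(-1401, -1))), Mul(-4, Mul(2, -2))) = Mul(Add(Mul(-4340, Rational(-1, 3306)), Mul(4379, Rational(-1, 1401))), Mul(-4, -4)) = Mul(Add(Rational(2170, 1653), Rational(-4379, 1401)), 16) = Mul(Rational(-1399439, 771951), 16) = Rational(-22391024, 771951)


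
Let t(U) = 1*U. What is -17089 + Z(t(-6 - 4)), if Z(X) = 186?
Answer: -16903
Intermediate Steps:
t(U) = U
-17089 + Z(t(-6 - 4)) = -17089 + 186 = -16903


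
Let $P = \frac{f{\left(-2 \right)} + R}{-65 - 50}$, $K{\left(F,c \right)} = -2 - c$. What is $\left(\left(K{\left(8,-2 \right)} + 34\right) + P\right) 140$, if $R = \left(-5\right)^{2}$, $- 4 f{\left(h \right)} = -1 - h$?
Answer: $\frac{108787}{23} \approx 4729.9$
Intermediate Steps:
$f{\left(h \right)} = \frac{1}{4} + \frac{h}{4}$ ($f{\left(h \right)} = - \frac{-1 - h}{4} = \frac{1}{4} + \frac{h}{4}$)
$R = 25$
$P = - \frac{99}{460}$ ($P = \frac{\left(\frac{1}{4} + \frac{1}{4} \left(-2\right)\right) + 25}{-65 - 50} = \frac{\left(\frac{1}{4} - \frac{1}{2}\right) + 25}{-115} = \left(- \frac{1}{4} + 25\right) \left(- \frac{1}{115}\right) = \frac{99}{4} \left(- \frac{1}{115}\right) = - \frac{99}{460} \approx -0.21522$)
$\left(\left(K{\left(8,-2 \right)} + 34\right) + P\right) 140 = \left(\left(\left(-2 - -2\right) + 34\right) - \frac{99}{460}\right) 140 = \left(\left(\left(-2 + 2\right) + 34\right) - \frac{99}{460}\right) 140 = \left(\left(0 + 34\right) - \frac{99}{460}\right) 140 = \left(34 - \frac{99}{460}\right) 140 = \frac{15541}{460} \cdot 140 = \frac{108787}{23}$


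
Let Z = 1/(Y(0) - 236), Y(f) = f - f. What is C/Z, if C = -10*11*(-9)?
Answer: -233640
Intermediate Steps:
Y(f) = 0
C = 990 (C = -110*(-9) = 990)
Z = -1/236 (Z = 1/(0 - 236) = 1/(-236) = -1/236 ≈ -0.0042373)
C/Z = 990/(-1/236) = 990*(-236) = -233640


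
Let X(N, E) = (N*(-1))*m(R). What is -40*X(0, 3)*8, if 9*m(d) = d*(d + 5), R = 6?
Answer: 0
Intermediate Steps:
m(d) = d*(5 + d)/9 (m(d) = (d*(d + 5))/9 = (d*(5 + d))/9 = d*(5 + d)/9)
X(N, E) = -22*N/3 (X(N, E) = (N*(-1))*((⅑)*6*(5 + 6)) = (-N)*((⅑)*6*11) = -N*(22/3) = -22*N/3)
-40*X(0, 3)*8 = -(-880)*0/3*8 = -40*0*8 = 0*8 = 0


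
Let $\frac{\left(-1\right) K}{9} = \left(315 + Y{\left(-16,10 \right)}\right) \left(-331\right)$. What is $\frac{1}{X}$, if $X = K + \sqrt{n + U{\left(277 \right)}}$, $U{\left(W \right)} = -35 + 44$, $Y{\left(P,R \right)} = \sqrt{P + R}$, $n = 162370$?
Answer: $\frac{1}{938385 + \sqrt{162379} + 2979 i \sqrt{6}} \approx 1.0651 \cdot 10^{-6} - 8.279 \cdot 10^{-9} i$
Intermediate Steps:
$U{\left(W \right)} = 9$
$K = 938385 + 2979 i \sqrt{6}$ ($K = - 9 \left(315 + \sqrt{-16 + 10}\right) \left(-331\right) = - 9 \left(315 + \sqrt{-6}\right) \left(-331\right) = - 9 \left(315 + i \sqrt{6}\right) \left(-331\right) = - 9 \left(-104265 - 331 i \sqrt{6}\right) = 938385 + 2979 i \sqrt{6} \approx 9.3839 \cdot 10^{5} + 7297.0 i$)
$X = 938385 + \sqrt{162379} + 2979 i \sqrt{6}$ ($X = \left(938385 + 2979 i \sqrt{6}\right) + \sqrt{162370 + 9} = \left(938385 + 2979 i \sqrt{6}\right) + \sqrt{162379} = 938385 + \sqrt{162379} + 2979 i \sqrt{6} \approx 9.3879 \cdot 10^{5} + 7297.0 i$)
$\frac{1}{X} = \frac{1}{938385 + \sqrt{162379} + 2979 i \sqrt{6}}$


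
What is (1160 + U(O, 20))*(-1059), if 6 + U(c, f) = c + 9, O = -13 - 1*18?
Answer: -1198788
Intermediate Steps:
O = -31 (O = -13 - 18 = -31)
U(c, f) = 3 + c (U(c, f) = -6 + (c + 9) = -6 + (9 + c) = 3 + c)
(1160 + U(O, 20))*(-1059) = (1160 + (3 - 31))*(-1059) = (1160 - 28)*(-1059) = 1132*(-1059) = -1198788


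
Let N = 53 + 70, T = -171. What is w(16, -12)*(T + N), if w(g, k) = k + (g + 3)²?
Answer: -16752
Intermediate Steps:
N = 123
w(g, k) = k + (3 + g)²
w(16, -12)*(T + N) = (-12 + (3 + 16)²)*(-171 + 123) = (-12 + 19²)*(-48) = (-12 + 361)*(-48) = 349*(-48) = -16752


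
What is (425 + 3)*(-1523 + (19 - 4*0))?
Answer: -643712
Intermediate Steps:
(425 + 3)*(-1523 + (19 - 4*0)) = 428*(-1523 + (19 + 0)) = 428*(-1523 + 19) = 428*(-1504) = -643712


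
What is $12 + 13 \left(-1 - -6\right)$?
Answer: $77$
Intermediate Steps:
$12 + 13 \left(-1 - -6\right) = 12 + 13 \left(-1 + 6\right) = 12 + 13 \cdot 5 = 12 + 65 = 77$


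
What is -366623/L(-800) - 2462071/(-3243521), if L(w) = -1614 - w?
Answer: 1191153525377/2640226094 ≈ 451.16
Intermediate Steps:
-366623/L(-800) - 2462071/(-3243521) = -366623/(-1614 - 1*(-800)) - 2462071/(-3243521) = -366623/(-1614 + 800) - 2462071*(-1/3243521) = -366623/(-814) + 2462071/3243521 = -366623*(-1/814) + 2462071/3243521 = 366623/814 + 2462071/3243521 = 1191153525377/2640226094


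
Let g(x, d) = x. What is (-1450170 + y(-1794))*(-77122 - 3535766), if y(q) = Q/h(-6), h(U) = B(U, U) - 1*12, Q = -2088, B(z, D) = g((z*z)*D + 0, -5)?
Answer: 5239268704512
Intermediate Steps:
B(z, D) = D*z² (B(z, D) = (z*z)*D + 0 = z²*D + 0 = D*z² + 0 = D*z²)
h(U) = -12 + U³ (h(U) = U*U² - 1*12 = U³ - 12 = -12 + U³)
y(q) = 174/19 (y(q) = -2088/(-12 + (-6)³) = -2088/(-12 - 216) = -2088/(-228) = -2088*(-1/228) = 174/19)
(-1450170 + y(-1794))*(-77122 - 3535766) = (-1450170 + 174/19)*(-77122 - 3535766) = -27553056/19*(-3612888) = 5239268704512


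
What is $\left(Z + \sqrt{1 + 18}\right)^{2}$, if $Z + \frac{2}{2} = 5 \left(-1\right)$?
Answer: $\left(6 - \sqrt{19}\right)^{2} \approx 2.6932$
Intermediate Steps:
$Z = -6$ ($Z = -1 + 5 \left(-1\right) = -1 - 5 = -6$)
$\left(Z + \sqrt{1 + 18}\right)^{2} = \left(-6 + \sqrt{1 + 18}\right)^{2} = \left(-6 + \sqrt{19}\right)^{2}$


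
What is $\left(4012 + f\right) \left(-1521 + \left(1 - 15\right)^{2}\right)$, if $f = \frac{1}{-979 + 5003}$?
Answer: $- \frac{21391182925}{4024} \approx -5.3159 \cdot 10^{6}$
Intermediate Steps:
$f = \frac{1}{4024} \approx 0.00024851$
$\left(4012 + f\right) \left(-1521 + \left(1 - 15\right)^{2}\right) = \left(4012 + \frac{1}{4024}\right) \left(-1521 + \left(1 - 15\right)^{2}\right) = \frac{16144289 \left(-1521 + \left(-14\right)^{2}\right)}{4024} = \frac{16144289 \left(-1521 + 196\right)}{4024} = \frac{16144289}{4024} \left(-1325\right) = - \frac{21391182925}{4024}$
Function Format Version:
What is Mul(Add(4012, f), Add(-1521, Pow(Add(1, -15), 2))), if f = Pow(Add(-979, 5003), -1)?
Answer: Rational(-21391182925, 4024) ≈ -5.3159e+6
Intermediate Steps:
f = Rational(1, 4024) (f = Pow(4024, -1) = Rational(1, 4024) ≈ 0.00024851)
Mul(Add(4012, f), Add(-1521, Pow(Add(1, -15), 2))) = Mul(Add(4012, Rational(1, 4024)), Add(-1521, Pow(Add(1, -15), 2))) = Mul(Rational(16144289, 4024), Add(-1521, Pow(-14, 2))) = Mul(Rational(16144289, 4024), Add(-1521, 196)) = Mul(Rational(16144289, 4024), -1325) = Rational(-21391182925, 4024)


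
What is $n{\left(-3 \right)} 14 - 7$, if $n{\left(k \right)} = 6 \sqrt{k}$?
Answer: $-7 + 84 i \sqrt{3} \approx -7.0 + 145.49 i$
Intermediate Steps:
$n{\left(-3 \right)} 14 - 7 = 6 \sqrt{-3} \cdot 14 - 7 = 6 i \sqrt{3} \cdot 14 - 7 = 84 i \sqrt{3} - 7 = -7 + 84 i \sqrt{3}$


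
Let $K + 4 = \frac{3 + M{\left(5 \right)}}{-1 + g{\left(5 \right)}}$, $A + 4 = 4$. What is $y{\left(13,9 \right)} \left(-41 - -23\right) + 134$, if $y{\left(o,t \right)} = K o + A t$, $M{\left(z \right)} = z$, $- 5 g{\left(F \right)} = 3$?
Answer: $2240$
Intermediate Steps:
$A = 0$ ($A = -4 + 4 = 0$)
$g{\left(F \right)} = - \frac{3}{5}$ ($g{\left(F \right)} = \left(- \frac{1}{5}\right) 3 = - \frac{3}{5}$)
$K = -9$ ($K = -4 + \frac{3 + 5}{-1 - \frac{3}{5}} = -4 + \frac{8}{- \frac{8}{5}} = -4 + 8 \left(- \frac{5}{8}\right) = -4 - 5 = -9$)
$y{\left(o,t \right)} = - 9 o$ ($y{\left(o,t \right)} = - 9 o + 0 t = - 9 o + 0 = - 9 o$)
$y{\left(13,9 \right)} \left(-41 - -23\right) + 134 = \left(-9\right) 13 \left(-41 - -23\right) + 134 = - 117 \left(-41 + 23\right) + 134 = \left(-117\right) \left(-18\right) + 134 = 2106 + 134 = 2240$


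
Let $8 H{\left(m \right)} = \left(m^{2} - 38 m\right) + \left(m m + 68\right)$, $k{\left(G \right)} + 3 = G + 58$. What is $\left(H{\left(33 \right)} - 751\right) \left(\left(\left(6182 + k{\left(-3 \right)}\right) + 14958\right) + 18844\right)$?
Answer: $-25102572$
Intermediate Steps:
$k{\left(G \right)} = 55 + G$ ($k{\left(G \right)} = -3 + \left(G + 58\right) = -3 + \left(58 + G\right) = 55 + G$)
$H{\left(m \right)} = \frac{17}{2} - \frac{19 m}{4} + \frac{m^{2}}{4}$ ($H{\left(m \right)} = \frac{\left(m^{2} - 38 m\right) + \left(m m + 68\right)}{8} = \frac{\left(m^{2} - 38 m\right) + \left(m^{2} + 68\right)}{8} = \frac{\left(m^{2} - 38 m\right) + \left(68 + m^{2}\right)}{8} = \frac{68 - 38 m + 2 m^{2}}{8} = \frac{17}{2} - \frac{19 m}{4} + \frac{m^{2}}{4}$)
$\left(H{\left(33 \right)} - 751\right) \left(\left(\left(6182 + k{\left(-3 \right)}\right) + 14958\right) + 18844\right) = \left(\left(\frac{17}{2} - \frac{627}{4} + \frac{33^{2}}{4}\right) - 751\right) \left(\left(\left(6182 + \left(55 - 3\right)\right) + 14958\right) + 18844\right) = \left(\left(\frac{17}{2} - \frac{627}{4} + \frac{1}{4} \cdot 1089\right) - 751\right) \left(\left(\left(6182 + 52\right) + 14958\right) + 18844\right) = \left(\left(\frac{17}{2} - \frac{627}{4} + \frac{1089}{4}\right) - 751\right) \left(\left(6234 + 14958\right) + 18844\right) = \left(124 - 751\right) \left(21192 + 18844\right) = \left(-627\right) 40036 = -25102572$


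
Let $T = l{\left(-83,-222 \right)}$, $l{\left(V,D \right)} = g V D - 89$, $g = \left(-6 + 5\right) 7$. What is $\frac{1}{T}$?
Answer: $- \frac{1}{129071} \approx -7.7477 \cdot 10^{-6}$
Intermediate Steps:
$g = -7$ ($g = \left(-1\right) 7 = -7$)
$l{\left(V,D \right)} = -89 - 7 D V$ ($l{\left(V,D \right)} = - 7 V D - 89 = - 7 D V - 89 = -89 - 7 D V$)
$T = -129071$ ($T = -89 - \left(-1554\right) \left(-83\right) = -89 - 128982 = -129071$)
$\frac{1}{T} = \frac{1}{-129071} = - \frac{1}{129071}$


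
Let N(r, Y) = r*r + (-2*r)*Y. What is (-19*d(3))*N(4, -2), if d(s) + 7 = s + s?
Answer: 608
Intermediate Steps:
N(r, Y) = r**2 - 2*Y*r
d(s) = -7 + 2*s (d(s) = -7 + (s + s) = -7 + 2*s)
(-19*d(3))*N(4, -2) = (-19*(-7 + 2*3))*(4*(4 - 2*(-2))) = (-19*(-7 + 6))*(4*(4 + 4)) = (-19*(-1))*(4*8) = 19*32 = 608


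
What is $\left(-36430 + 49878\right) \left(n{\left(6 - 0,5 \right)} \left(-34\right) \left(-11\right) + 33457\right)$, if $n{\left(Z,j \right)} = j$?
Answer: $475077496$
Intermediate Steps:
$\left(-36430 + 49878\right) \left(n{\left(6 - 0,5 \right)} \left(-34\right) \left(-11\right) + 33457\right) = \left(-36430 + 49878\right) \left(5 \left(-34\right) \left(-11\right) + 33457\right) = 13448 \left(\left(-170\right) \left(-11\right) + 33457\right) = 13448 \left(1870 + 33457\right) = 13448 \cdot 35327 = 475077496$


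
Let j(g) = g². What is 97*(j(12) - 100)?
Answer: 4268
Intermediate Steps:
97*(j(12) - 100) = 97*(12² - 100) = 97*(144 - 100) = 97*44 = 4268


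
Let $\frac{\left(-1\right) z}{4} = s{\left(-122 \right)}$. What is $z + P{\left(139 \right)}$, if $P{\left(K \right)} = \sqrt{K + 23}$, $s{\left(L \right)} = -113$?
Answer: $452 + 9 \sqrt{2} \approx 464.73$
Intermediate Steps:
$P{\left(K \right)} = \sqrt{23 + K}$
$z = 452$ ($z = \left(-4\right) \left(-113\right) = 452$)
$z + P{\left(139 \right)} = 452 + \sqrt{23 + 139} = 452 + \sqrt{162} = 452 + 9 \sqrt{2}$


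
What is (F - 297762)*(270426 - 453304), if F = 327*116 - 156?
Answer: 47545719708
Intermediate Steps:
F = 37776 (F = 37932 - 156 = 37776)
(F - 297762)*(270426 - 453304) = (37776 - 297762)*(270426 - 453304) = -259986*(-182878) = 47545719708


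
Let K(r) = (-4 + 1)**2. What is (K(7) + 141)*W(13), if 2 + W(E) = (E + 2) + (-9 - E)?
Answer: -1350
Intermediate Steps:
K(r) = 9 (K(r) = (-3)**2 = 9)
W(E) = -9 (W(E) = -2 + ((E + 2) + (-9 - E)) = -2 + ((2 + E) + (-9 - E)) = -2 - 7 = -9)
(K(7) + 141)*W(13) = (9 + 141)*(-9) = 150*(-9) = -1350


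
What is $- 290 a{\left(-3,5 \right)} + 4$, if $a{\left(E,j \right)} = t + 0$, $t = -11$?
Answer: $3194$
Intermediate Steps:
$a{\left(E,j \right)} = -11$ ($a{\left(E,j \right)} = -11 + 0 = -11$)
$- 290 a{\left(-3,5 \right)} + 4 = \left(-290\right) \left(-11\right) + 4 = 3190 + 4 = 3194$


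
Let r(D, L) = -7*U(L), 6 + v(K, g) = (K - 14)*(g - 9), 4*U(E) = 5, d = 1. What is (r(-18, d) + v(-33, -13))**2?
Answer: 16621929/16 ≈ 1.0389e+6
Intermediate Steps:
U(E) = 5/4 (U(E) = (1/4)*5 = 5/4)
v(K, g) = -6 + (-14 + K)*(-9 + g) (v(K, g) = -6 + (K - 14)*(g - 9) = -6 + (-14 + K)*(-9 + g))
r(D, L) = -35/4 (r(D, L) = -7*5/4 = -35/4)
(r(-18, d) + v(-33, -13))**2 = (-35/4 + (120 - 14*(-13) - 9*(-33) - 33*(-13)))**2 = (-35/4 + (120 + 182 + 297 + 429))**2 = (-35/4 + 1028)**2 = (4077/4)**2 = 16621929/16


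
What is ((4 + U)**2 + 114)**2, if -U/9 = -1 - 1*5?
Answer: 12096484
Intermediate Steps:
U = 54 (U = -9*(-1 - 1*5) = -9*(-1 - 5) = -9*(-6) = 54)
((4 + U)**2 + 114)**2 = ((4 + 54)**2 + 114)**2 = (58**2 + 114)**2 = (3364 + 114)**2 = 3478**2 = 12096484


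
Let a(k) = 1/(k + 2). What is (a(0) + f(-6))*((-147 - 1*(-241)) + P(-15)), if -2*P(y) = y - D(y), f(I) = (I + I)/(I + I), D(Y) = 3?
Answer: 309/2 ≈ 154.50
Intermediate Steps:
a(k) = 1/(2 + k)
f(I) = 1 (f(I) = (2*I)/((2*I)) = (2*I)*(1/(2*I)) = 1)
P(y) = 3/2 - y/2 (P(y) = -(y - 1*3)/2 = -(y - 3)/2 = -(-3 + y)/2 = 3/2 - y/2)
(a(0) + f(-6))*((-147 - 1*(-241)) + P(-15)) = (1/(2 + 0) + 1)*((-147 - 1*(-241)) + (3/2 - 1/2*(-15))) = (1/2 + 1)*((-147 + 241) + (3/2 + 15/2)) = (1/2 + 1)*(94 + 9) = (3/2)*103 = 309/2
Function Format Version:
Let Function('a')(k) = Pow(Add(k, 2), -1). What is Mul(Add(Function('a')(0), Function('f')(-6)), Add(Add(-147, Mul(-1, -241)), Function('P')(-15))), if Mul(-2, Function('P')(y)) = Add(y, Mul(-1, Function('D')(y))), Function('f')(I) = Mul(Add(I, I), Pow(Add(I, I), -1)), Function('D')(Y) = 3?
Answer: Rational(309, 2) ≈ 154.50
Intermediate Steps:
Function('a')(k) = Pow(Add(2, k), -1)
Function('f')(I) = 1 (Function('f')(I) = Mul(Mul(2, I), Pow(Mul(2, I), -1)) = Mul(Mul(2, I), Mul(Rational(1, 2), Pow(I, -1))) = 1)
Function('P')(y) = Add(Rational(3, 2), Mul(Rational(-1, 2), y)) (Function('P')(y) = Mul(Rational(-1, 2), Add(y, Mul(-1, 3))) = Mul(Rational(-1, 2), Add(y, -3)) = Mul(Rational(-1, 2), Add(-3, y)) = Add(Rational(3, 2), Mul(Rational(-1, 2), y)))
Mul(Add(Function('a')(0), Function('f')(-6)), Add(Add(-147, Mul(-1, -241)), Function('P')(-15))) = Mul(Add(Pow(Add(2, 0), -1), 1), Add(Add(-147, Mul(-1, -241)), Add(Rational(3, 2), Mul(Rational(-1, 2), -15)))) = Mul(Add(Pow(2, -1), 1), Add(Add(-147, 241), Add(Rational(3, 2), Rational(15, 2)))) = Mul(Add(Rational(1, 2), 1), Add(94, 9)) = Mul(Rational(3, 2), 103) = Rational(309, 2)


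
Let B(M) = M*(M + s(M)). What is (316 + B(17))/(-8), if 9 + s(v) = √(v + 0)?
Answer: -113/2 - 17*√17/8 ≈ -65.262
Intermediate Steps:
s(v) = -9 + √v (s(v) = -9 + √(v + 0) = -9 + √v)
B(M) = M*(-9 + M + √M) (B(M) = M*(M + (-9 + √M)) = M*(-9 + M + √M))
(316 + B(17))/(-8) = (316 + 17*(-9 + 17 + √17))/(-8) = (316 + 17*(8 + √17))*(-⅛) = (316 + (136 + 17*√17))*(-⅛) = (452 + 17*√17)*(-⅛) = -113/2 - 17*√17/8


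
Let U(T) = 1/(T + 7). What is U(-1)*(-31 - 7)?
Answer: -19/3 ≈ -6.3333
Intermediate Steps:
U(T) = 1/(7 + T)
U(-1)*(-31 - 7) = (-31 - 7)/(7 - 1) = -38/6 = (1/6)*(-38) = -19/3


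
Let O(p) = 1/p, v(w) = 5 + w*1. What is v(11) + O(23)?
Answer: 369/23 ≈ 16.043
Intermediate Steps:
v(w) = 5 + w
v(11) + O(23) = (5 + 11) + 1/23 = 16 + 1/23 = 369/23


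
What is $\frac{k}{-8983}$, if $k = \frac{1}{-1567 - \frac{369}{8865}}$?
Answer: $\frac{985}{13865583888} \approx 7.1039 \cdot 10^{-8}$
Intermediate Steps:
$k = - \frac{985}{1543536}$ ($k = \frac{1}{-1567 - \frac{41}{985}} = \frac{1}{- \frac{1543536}{985}} = - \frac{985}{1543536} \approx -0.00063815$)
$\frac{k}{-8983} = - \frac{985}{1543536 \left(-8983\right)} = \left(- \frac{985}{1543536}\right) \left(- \frac{1}{8983}\right) = \frac{985}{13865583888}$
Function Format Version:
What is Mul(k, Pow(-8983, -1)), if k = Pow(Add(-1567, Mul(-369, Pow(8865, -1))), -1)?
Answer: Rational(985, 13865583888) ≈ 7.1039e-8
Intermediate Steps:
k = Rational(-985, 1543536) (k = Pow(Add(-1567, Mul(-369, Rational(1, 8865))), -1) = Pow(Add(-1567, Rational(-41, 985)), -1) = Pow(Rational(-1543536, 985), -1) = Rational(-985, 1543536) ≈ -0.00063815)
Mul(k, Pow(-8983, -1)) = Mul(Rational(-985, 1543536), Pow(-8983, -1)) = Mul(Rational(-985, 1543536), Rational(-1, 8983)) = Rational(985, 13865583888)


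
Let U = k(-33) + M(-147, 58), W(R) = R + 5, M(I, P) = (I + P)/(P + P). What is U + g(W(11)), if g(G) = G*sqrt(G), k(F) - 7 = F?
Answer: 4319/116 ≈ 37.233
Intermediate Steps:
M(I, P) = (I + P)/(2*P) (M(I, P) = (I + P)/((2*P)) = (I + P)*(1/(2*P)) = (I + P)/(2*P))
k(F) = 7 + F
W(R) = 5 + R
g(G) = G**(3/2)
U = -3105/116 (U = (7 - 33) + (1/2)*(-147 + 58)/58 = -26 + (1/2)*(1/58)*(-89) = -26 - 89/116 = -3105/116 ≈ -26.767)
U + g(W(11)) = -3105/116 + (5 + 11)**(3/2) = -3105/116 + 16**(3/2) = -3105/116 + 64 = 4319/116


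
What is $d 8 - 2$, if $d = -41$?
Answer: $-330$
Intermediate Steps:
$d 8 - 2 = \left(-41\right) 8 - 2 = -328 - 2 = -330$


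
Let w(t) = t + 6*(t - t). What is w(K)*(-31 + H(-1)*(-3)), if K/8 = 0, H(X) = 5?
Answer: 0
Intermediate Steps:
K = 0 (K = 8*0 = 0)
w(t) = t (w(t) = t + 6*0 = t + 0 = t)
w(K)*(-31 + H(-1)*(-3)) = 0*(-31 + 5*(-3)) = 0*(-31 - 15) = 0*(-46) = 0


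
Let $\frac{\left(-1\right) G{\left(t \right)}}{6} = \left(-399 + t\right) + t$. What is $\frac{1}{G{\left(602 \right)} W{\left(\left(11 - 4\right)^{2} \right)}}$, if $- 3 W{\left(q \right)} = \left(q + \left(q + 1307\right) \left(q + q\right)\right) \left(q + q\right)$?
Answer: $\frac{1}{20974799860} \approx 4.7676 \cdot 10^{-11}$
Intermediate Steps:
$G{\left(t \right)} = 2394 - 12 t$ ($G{\left(t \right)} = - 6 \left(\left(-399 + t\right) + t\right) = - 6 \left(-399 + 2 t\right) = 2394 - 12 t$)
$W{\left(q \right)} = - \frac{2 q \left(q + 2 q \left(1307 + q\right)\right)}{3}$ ($W{\left(q \right)} = - \frac{\left(q + \left(q + 1307\right) \left(q + q\right)\right) \left(q + q\right)}{3} = - \frac{\left(q + \left(1307 + q\right) 2 q\right) 2 q}{3} = - \frac{\left(q + 2 q \left(1307 + q\right)\right) 2 q}{3} = - \frac{2 q \left(q + 2 q \left(1307 + q\right)\right)}{3}$)
$\frac{1}{G{\left(602 \right)} W{\left(\left(11 - 4\right)^{2} \right)}} = \frac{1}{\left(2394 - 7224\right) \frac{2 \left(\left(11 - 4\right)^{2}\right)^{2} \left(-2615 - 2 \left(11 - 4\right)^{2}\right)}{3}} = \frac{1}{\left(2394 - 7224\right) \frac{2 \left(7^{2}\right)^{2} \left(-2615 - 2 \cdot 7^{2}\right)}{3}} = \frac{1}{\left(-4830\right) \frac{2 \cdot 49^{2} \left(-2615 - 98\right)}{3}} = - \frac{1}{4830 \cdot \frac{2}{3} \cdot 2401 \left(-2615 - 98\right)} = - \frac{1}{4830 \cdot \frac{2}{3} \cdot 2401 \left(-2713\right)} = - \frac{1}{4830 \left(- \frac{13027826}{3}\right)} = \left(- \frac{1}{4830}\right) \left(- \frac{3}{13027826}\right) = \frac{1}{20974799860}$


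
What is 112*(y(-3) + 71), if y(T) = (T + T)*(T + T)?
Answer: 11984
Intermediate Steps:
y(T) = 4*T² (y(T) = (2*T)*(2*T) = 4*T²)
112*(y(-3) + 71) = 112*(4*(-3)² + 71) = 112*(4*9 + 71) = 112*(36 + 71) = 112*107 = 11984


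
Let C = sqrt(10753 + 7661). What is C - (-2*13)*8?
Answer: 208 + 3*sqrt(2046) ≈ 343.70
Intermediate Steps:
C = 3*sqrt(2046) (C = sqrt(18414) = 3*sqrt(2046) ≈ 135.70)
C - (-2*13)*8 = 3*sqrt(2046) - (-2*13)*8 = 3*sqrt(2046) - (-26)*8 = 3*sqrt(2046) - 1*(-208) = 3*sqrt(2046) + 208 = 208 + 3*sqrt(2046)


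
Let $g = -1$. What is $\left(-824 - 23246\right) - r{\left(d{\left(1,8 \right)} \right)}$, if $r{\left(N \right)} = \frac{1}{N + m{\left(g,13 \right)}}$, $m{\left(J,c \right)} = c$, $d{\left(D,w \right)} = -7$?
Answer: $- \frac{144421}{6} \approx -24070.0$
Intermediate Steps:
$r{\left(N \right)} = \frac{1}{13 + N}$ ($r{\left(N \right)} = \frac{1}{N + 13} = \frac{1}{13 + N}$)
$\left(-824 - 23246\right) - r{\left(d{\left(1,8 \right)} \right)} = \left(-824 - 23246\right) - \frac{1}{13 - 7} = -24070 - \frac{1}{6} = - \frac{144421}{6}$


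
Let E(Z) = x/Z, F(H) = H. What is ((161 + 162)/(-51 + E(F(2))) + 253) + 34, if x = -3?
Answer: 29489/105 ≈ 280.85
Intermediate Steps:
E(Z) = -3/Z
((161 + 162)/(-51 + E(F(2))) + 253) + 34 = ((161 + 162)/(-51 - 3/2) + 253) + 34 = (323/(-51 - 3*½) + 253) + 34 = (323/(-51 - 3/2) + 253) + 34 = (323/(-105/2) + 253) + 34 = (323*(-2/105) + 253) + 34 = (-646/105 + 253) + 34 = 25919/105 + 34 = 29489/105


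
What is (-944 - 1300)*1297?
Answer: -2910468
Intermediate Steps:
(-944 - 1300)*1297 = -2244*1297 = -2910468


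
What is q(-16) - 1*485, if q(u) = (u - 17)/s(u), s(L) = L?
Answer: -7727/16 ≈ -482.94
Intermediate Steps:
q(u) = (-17 + u)/u (q(u) = (u - 17)/u = (-17 + u)/u)
q(-16) - 1*485 = (-17 - 16)/(-16) - 1*485 = -1/16*(-33) - 485 = 33/16 - 485 = -7727/16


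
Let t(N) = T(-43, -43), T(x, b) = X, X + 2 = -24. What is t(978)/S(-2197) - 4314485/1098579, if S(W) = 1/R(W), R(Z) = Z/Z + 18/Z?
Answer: -5516755247/185659851 ≈ -29.714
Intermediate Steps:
X = -26 (X = -2 - 24 = -26)
R(Z) = 1 + 18/Z
T(x, b) = -26
t(N) = -26
S(W) = W/(18 + W) (S(W) = 1/((18 + W)/W) = W/(18 + W))
t(978)/S(-2197) - 4314485/1098579 = -26/((-2197/(18 - 2197))) - 4314485/1098579 = -26/((-2197/(-2179))) - 4314485*1/1098579 = -26/((-2197*(-1/2179))) - 4314485/1098579 = -26/2197/2179 - 4314485/1098579 = -26*2179/2197 - 4314485/1098579 = -4358/169 - 4314485/1098579 = -5516755247/185659851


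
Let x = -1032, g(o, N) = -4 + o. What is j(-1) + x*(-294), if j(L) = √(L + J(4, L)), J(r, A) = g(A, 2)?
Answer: 303408 + I*√6 ≈ 3.0341e+5 + 2.4495*I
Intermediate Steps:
J(r, A) = -4 + A
j(L) = √(-4 + 2*L) (j(L) = √(L + (-4 + L)) = √(-4 + 2*L))
j(-1) + x*(-294) = √(-4 + 2*(-1)) - 1032*(-294) = √(-4 - 2) + 303408 = √(-6) + 303408 = I*√6 + 303408 = 303408 + I*√6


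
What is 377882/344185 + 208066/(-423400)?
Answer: 8838204259/14572792900 ≈ 0.60649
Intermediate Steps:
377882/344185 + 208066/(-423400) = 377882*(1/344185) + 208066*(-1/423400) = 377882/344185 - 104033/211700 = 8838204259/14572792900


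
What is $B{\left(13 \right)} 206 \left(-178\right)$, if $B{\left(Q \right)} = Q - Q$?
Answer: $0$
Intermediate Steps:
$B{\left(Q \right)} = 0$
$B{\left(13 \right)} 206 \left(-178\right) = 0 \cdot 206 \left(-178\right) = 0 \left(-178\right) = 0$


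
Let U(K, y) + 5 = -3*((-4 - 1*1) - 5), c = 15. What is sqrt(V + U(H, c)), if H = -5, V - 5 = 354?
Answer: 8*sqrt(6) ≈ 19.596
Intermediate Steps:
V = 359 (V = 5 + 354 = 359)
U(K, y) = 25 (U(K, y) = -5 - 3*((-4 - 1*1) - 5) = -5 - 3*((-4 - 1) - 5) = -5 - 3*(-5 - 5) = -5 - 3*(-10) = -5 + 30 = 25)
sqrt(V + U(H, c)) = sqrt(359 + 25) = sqrt(384) = 8*sqrt(6)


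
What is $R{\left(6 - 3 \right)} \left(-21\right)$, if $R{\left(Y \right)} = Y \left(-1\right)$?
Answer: $63$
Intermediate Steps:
$R{\left(Y \right)} = - Y$
$R{\left(6 - 3 \right)} \left(-21\right) = - (6 - 3) \left(-21\right) = \left(-1\right) 3 \left(-21\right) = \left(-3\right) \left(-21\right) = 63$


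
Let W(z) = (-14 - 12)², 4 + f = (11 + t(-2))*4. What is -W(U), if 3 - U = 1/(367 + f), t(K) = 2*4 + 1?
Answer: -676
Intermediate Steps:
t(K) = 9 (t(K) = 8 + 1 = 9)
f = 76 (f = -4 + (11 + 9)*4 = -4 + 20*4 = -4 + 80 = 76)
U = 1328/443 (U = 3 - 1/(367 + 76) = 3 - 1/443 = 1328/443 ≈ 2.9977)
W(z) = 676 (W(z) = (-26)² = 676)
-W(U) = -1*676 = -676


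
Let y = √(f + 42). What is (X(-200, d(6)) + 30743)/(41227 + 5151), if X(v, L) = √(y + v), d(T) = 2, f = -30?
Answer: 30743/46378 + √(-200 + 2*√3)/46378 ≈ 0.66288 + 0.00030228*I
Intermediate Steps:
y = 2*√3 (y = √(-30 + 42) = √12 = 2*√3 ≈ 3.4641)
X(v, L) = √(v + 2*√3) (X(v, L) = √(2*√3 + v) = √(v + 2*√3))
(X(-200, d(6)) + 30743)/(41227 + 5151) = (√(-200 + 2*√3) + 30743)/(41227 + 5151) = (30743 + √(-200 + 2*√3))/46378 = (30743 + √(-200 + 2*√3))*(1/46378) = 30743/46378 + √(-200 + 2*√3)/46378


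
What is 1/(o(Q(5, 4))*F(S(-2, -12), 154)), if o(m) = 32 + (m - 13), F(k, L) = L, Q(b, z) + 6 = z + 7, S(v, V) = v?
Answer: 1/3696 ≈ 0.00027056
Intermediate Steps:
Q(b, z) = 1 + z (Q(b, z) = -6 + (z + 7) = -6 + (7 + z) = 1 + z)
o(m) = 19 + m (o(m) = 32 + (-13 + m) = 19 + m)
1/(o(Q(5, 4))*F(S(-2, -12), 154)) = 1/((19 + (1 + 4))*154) = (1/154)/(19 + 5) = (1/154)/24 = (1/24)*(1/154) = 1/3696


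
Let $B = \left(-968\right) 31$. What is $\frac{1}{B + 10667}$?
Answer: $- \frac{1}{19341} \approx -5.1704 \cdot 10^{-5}$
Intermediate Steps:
$B = -30008$
$\frac{1}{B + 10667} = \frac{1}{-30008 + 10667} = \frac{1}{-19341} = - \frac{1}{19341}$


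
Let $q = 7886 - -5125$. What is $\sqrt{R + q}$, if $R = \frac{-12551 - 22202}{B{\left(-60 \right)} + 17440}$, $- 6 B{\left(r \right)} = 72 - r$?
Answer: $\frac{\sqrt{3946759338210}}{17418} \approx 114.06$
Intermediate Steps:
$B{\left(r \right)} = -12 + \frac{r}{6}$ ($B{\left(r \right)} = - \frac{72 - r}{6} = -12 + \frac{r}{6}$)
$R = - \frac{34753}{17418}$ ($R = \frac{-12551 - 22202}{\left(-12 + \frac{1}{6} \left(-60\right)\right) + 17440} = - \frac{34753}{\left(-12 - 10\right) + 17440} = - \frac{34753}{-22 + 17440} = - \frac{34753}{17418} \approx -1.9952$)
$q = 13011$ ($q = 7886 + 5125 = 13011$)
$\sqrt{R + q} = \sqrt{- \frac{34753}{17418} + 13011} = \sqrt{\frac{226590845}{17418}} = \frac{\sqrt{3946759338210}}{17418}$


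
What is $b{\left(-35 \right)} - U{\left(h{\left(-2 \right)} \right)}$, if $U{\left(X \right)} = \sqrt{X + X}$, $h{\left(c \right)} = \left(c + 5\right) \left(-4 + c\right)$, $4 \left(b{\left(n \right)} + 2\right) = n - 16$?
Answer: $- \frac{59}{4} - 6 i \approx -14.75 - 6.0 i$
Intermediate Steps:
$b{\left(n \right)} = -6 + \frac{n}{4}$ ($b{\left(n \right)} = -2 + \frac{n - 16}{4} = -2 + \frac{-16 + n}{4} = -2 + \left(-4 + \frac{n}{4}\right) = -6 + \frac{n}{4}$)
$h{\left(c \right)} = \left(-4 + c\right) \left(5 + c\right)$ ($h{\left(c \right)} = \left(5 + c\right) \left(-4 + c\right) = \left(-4 + c\right) \left(5 + c\right)$)
$U{\left(X \right)} = \sqrt{2} \sqrt{X}$ ($U{\left(X \right)} = \sqrt{2 X} = \sqrt{2} \sqrt{X}$)
$b{\left(-35 \right)} - U{\left(h{\left(-2 \right)} \right)} = \left(-6 + \frac{1}{4} \left(-35\right)\right) - \sqrt{2} \sqrt{-20 - 2 + \left(-2\right)^{2}} = \left(-6 - \frac{35}{4}\right) - \sqrt{2} \sqrt{-20 - 2 + 4} = - \frac{59}{4} - \sqrt{2} \sqrt{-18} = - \frac{59}{4} - \sqrt{2} \cdot 3 i \sqrt{2} = - \frac{59}{4} - 6 i$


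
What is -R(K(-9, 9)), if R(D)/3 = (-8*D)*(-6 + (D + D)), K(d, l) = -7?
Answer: 3360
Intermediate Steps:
R(D) = -24*D*(-6 + 2*D) (R(D) = 3*((-8*D)*(-6 + (D + D))) = 3*((-8*D)*(-6 + 2*D)) = 3*(-8*D*(-6 + 2*D)) = -24*D*(-6 + 2*D))
-R(K(-9, 9)) = -48*(-7)*(3 - 1*(-7)) = -48*(-7)*(3 + 7) = -48*(-7)*10 = -1*(-3360) = 3360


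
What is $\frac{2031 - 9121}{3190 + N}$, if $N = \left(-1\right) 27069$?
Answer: $\frac{7090}{23879} \approx 0.29691$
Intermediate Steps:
$N = -27069$
$\frac{2031 - 9121}{3190 + N} = \frac{2031 - 9121}{3190 - 27069} = - \frac{7090}{-23879} = \left(-7090\right) \left(- \frac{1}{23879}\right) = \frac{7090}{23879}$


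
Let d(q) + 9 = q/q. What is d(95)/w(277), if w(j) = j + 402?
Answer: -8/679 ≈ -0.011782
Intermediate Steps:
d(q) = -8 (d(q) = -9 + q/q = -9 + 1 = -8)
w(j) = 402 + j
d(95)/w(277) = -8/(402 + 277) = -8/679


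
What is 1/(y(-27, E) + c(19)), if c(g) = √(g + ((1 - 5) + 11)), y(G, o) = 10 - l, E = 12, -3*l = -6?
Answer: 4/19 - √26/38 ≈ 0.076342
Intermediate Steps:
l = 2 (l = -⅓*(-6) = 2)
y(G, o) = 8 (y(G, o) = 10 - 1*2 = 10 - 2 = 8)
c(g) = √(7 + g) (c(g) = √(g + (-4 + 11)) = √(g + 7) = √(7 + g))
1/(y(-27, E) + c(19)) = 1/(8 + √(7 + 19)) = 1/(8 + √26)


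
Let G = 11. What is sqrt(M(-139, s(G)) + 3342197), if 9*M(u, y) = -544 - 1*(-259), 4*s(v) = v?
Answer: 16*sqrt(117498)/3 ≈ 1828.2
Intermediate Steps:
s(v) = v/4
M(u, y) = -95/3 (M(u, y) = (-544 - 1*(-259))/9 = (-544 + 259)/9 = (1/9)*(-285) = -95/3)
sqrt(M(-139, s(G)) + 3342197) = sqrt(-95/3 + 3342197) = sqrt(10026496/3) = 16*sqrt(117498)/3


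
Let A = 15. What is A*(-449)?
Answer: -6735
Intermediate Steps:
A*(-449) = 15*(-449) = -6735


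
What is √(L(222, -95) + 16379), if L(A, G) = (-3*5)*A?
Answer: √13049 ≈ 114.23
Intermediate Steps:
L(A, G) = -15*A
√(L(222, -95) + 16379) = √(-15*222 + 16379) = √(-3330 + 16379) = √13049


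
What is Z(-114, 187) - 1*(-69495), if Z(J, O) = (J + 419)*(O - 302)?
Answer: 34420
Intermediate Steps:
Z(J, O) = (-302 + O)*(419 + J) (Z(J, O) = (419 + J)*(-302 + O) = (-302 + O)*(419 + J))
Z(-114, 187) - 1*(-69495) = (-126538 - 302*(-114) + 419*187 - 114*187) - 1*(-69495) = (-126538 + 34428 + 78353 - 21318) + 69495 = -35075 + 69495 = 34420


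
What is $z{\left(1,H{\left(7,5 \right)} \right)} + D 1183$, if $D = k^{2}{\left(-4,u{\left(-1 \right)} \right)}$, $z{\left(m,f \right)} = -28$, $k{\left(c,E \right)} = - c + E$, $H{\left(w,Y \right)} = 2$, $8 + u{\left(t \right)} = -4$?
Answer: $75684$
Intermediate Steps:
$u{\left(t \right)} = -12$ ($u{\left(t \right)} = -8 - 4 = -12$)
$k{\left(c,E \right)} = E - c$
$D = 64$ ($D = \left(-12 - -4\right)^{2} = \left(-12 + 4\right)^{2} = \left(-8\right)^{2} = 64$)
$z{\left(1,H{\left(7,5 \right)} \right)} + D 1183 = -28 + 64 \cdot 1183 = -28 + 75712 = 75684$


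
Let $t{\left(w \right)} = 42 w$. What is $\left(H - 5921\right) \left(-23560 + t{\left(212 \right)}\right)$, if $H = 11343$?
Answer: $-79464832$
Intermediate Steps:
$\left(H - 5921\right) \left(-23560 + t{\left(212 \right)}\right) = \left(11343 - 5921\right) \left(-23560 + 42 \cdot 212\right) = 5422 \left(-23560 + 8904\right) = 5422 \left(-14656\right) = -79464832$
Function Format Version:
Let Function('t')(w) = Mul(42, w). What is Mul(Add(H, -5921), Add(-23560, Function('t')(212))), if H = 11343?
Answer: -79464832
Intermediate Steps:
Mul(Add(H, -5921), Add(-23560, Function('t')(212))) = Mul(Add(11343, -5921), Add(-23560, Mul(42, 212))) = Mul(5422, Add(-23560, 8904)) = Mul(5422, -14656) = -79464832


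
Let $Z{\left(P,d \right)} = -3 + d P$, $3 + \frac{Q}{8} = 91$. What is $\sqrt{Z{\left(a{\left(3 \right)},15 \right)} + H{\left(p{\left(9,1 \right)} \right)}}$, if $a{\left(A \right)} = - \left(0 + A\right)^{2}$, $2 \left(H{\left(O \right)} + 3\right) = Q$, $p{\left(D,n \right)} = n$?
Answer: $\sqrt{211} \approx 14.526$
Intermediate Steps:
$Q = 704$ ($Q = -24 + 8 \cdot 91 = -24 + 728 = 704$)
$H{\left(O \right)} = 349$ ($H{\left(O \right)} = -3 + \frac{1}{2} \cdot 704 = -3 + 352 = 349$)
$a{\left(A \right)} = - A^{2}$
$Z{\left(P,d \right)} = -3 + P d$
$\sqrt{Z{\left(a{\left(3 \right)},15 \right)} + H{\left(p{\left(9,1 \right)} \right)}} = \sqrt{\left(-3 + - 3^{2} \cdot 15\right) + 349} = \sqrt{\left(-3 + \left(-1\right) 9 \cdot 15\right) + 349} = \sqrt{\left(-3 - 135\right) + 349} = \sqrt{-138 + 349} = \sqrt{211}$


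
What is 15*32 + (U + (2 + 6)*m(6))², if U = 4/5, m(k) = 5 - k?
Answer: 13296/25 ≈ 531.84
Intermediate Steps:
U = ⅘ (U = 4*(⅕) = ⅘ ≈ 0.80000)
15*32 + (U + (2 + 6)*m(6))² = 15*32 + (⅘ + (2 + 6)*(5 - 1*6))² = 480 + (⅘ + 8*(5 - 6))² = 480 + (⅘ + 8*(-1))² = 480 + (⅘ - 8)² = 480 + (-36/5)² = 480 + 1296/25 = 13296/25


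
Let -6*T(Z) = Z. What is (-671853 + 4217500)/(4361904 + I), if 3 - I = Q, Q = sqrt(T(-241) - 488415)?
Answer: 92794694812974/114157398990143 + 24819529*I*sqrt(358806)/114157398990143 ≈ 0.81287 + 0.00013023*I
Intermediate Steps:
T(Z) = -Z/6
Q = 7*I*sqrt(358806)/6 (Q = sqrt(-1/6*(-241) - 488415) = sqrt(241/6 - 488415) = sqrt(-2930249/6) = 7*I*sqrt(358806)/6 ≈ 698.84*I)
I = 3 - 7*I*sqrt(358806)/6 ≈ 3.0 - 698.84*I
(-671853 + 4217500)/(4361904 + I) = (-671853 + 4217500)/(4361904 + (3 - 7*I*sqrt(358806)/6)) = 3545647/(4361907 - 7*I*sqrt(358806)/6)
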